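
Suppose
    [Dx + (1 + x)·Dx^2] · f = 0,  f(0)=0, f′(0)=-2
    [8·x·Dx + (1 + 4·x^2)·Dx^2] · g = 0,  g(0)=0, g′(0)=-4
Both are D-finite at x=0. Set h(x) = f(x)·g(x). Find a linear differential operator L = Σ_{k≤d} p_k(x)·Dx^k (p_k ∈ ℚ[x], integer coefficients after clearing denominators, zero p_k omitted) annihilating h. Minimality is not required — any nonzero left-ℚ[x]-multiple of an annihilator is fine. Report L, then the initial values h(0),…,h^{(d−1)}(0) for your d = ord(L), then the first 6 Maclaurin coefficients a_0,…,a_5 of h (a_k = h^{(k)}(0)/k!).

L = (288 + 560·x + 3584·x^2 + 8640·x^3 + 7680·x^4 + 3328·x^5 + 1024·x^7)·Dx + (258 + 1840·x + 6992·x^2 + 19264·x^3 + 29440·x^4 + 23808·x^5 + 8960·x^6 + 3072·x^7 + 3584·x^8)·Dx^2 + (36 + 628·x + 2496·x^2 + 6192·x^3 + 12288·x^4 + 15936·x^5 + 12288·x^6 + 5376·x^7 + 3072·x^8 + 2048·x^9)·Dx^3 + (17 + 66·x + 241·x^2 + 608·x^3 + 1152·x^4 + 1728·x^5 + 2016·x^6 + 1536·x^7 + 768·x^8 + 512·x^9 + 256·x^10)·Dx^4  (order 4).
h: a_k = 0, 0, 8, -4, -8, 10/3, …
ICs: h(0) = 0, h′(0) = 0, h′′(0) = 16, h′′′(0) = -24.

f: a_k = 0, -2, 1, -2/3, 1/2, -2/5, …
g: a_k = 0, -4, 0, 16/3, 0, -64/5, …
Sym-product of L_f,L_g gives L₀ (≤ ord 4).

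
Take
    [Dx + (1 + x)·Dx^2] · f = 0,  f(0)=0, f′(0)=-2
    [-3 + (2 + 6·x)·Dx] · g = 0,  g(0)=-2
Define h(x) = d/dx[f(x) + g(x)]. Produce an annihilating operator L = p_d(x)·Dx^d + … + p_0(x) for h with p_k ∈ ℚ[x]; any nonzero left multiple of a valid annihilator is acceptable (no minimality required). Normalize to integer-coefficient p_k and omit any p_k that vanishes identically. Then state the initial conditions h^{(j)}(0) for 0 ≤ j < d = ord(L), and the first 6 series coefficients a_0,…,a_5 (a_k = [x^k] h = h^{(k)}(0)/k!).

L = (-15 + 9·x) + (-19 - 6·x + 45·x^2)·Dx + (-2 - 2·x + 18·x^2 + 18·x^3)·Dx^2  (order 2).
h: a_k = -5, 13/2, -97/8, 437/16, -8761/128, 46439/256, …
ICs: h(0) = -5, h′(0) = 13/2.

f: a_k = 0, -2, 1, -2/3, 1/2, -2/5, …
g: a_k = -2, -3, 9/4, -27/8, 405/64, -1701/128, …
Weyl lclm of L_f,L_g ⇒ L₀ (ord ≤ 3).
Differentiate: ansatz ord ≤ ord L₀ ⇒ L.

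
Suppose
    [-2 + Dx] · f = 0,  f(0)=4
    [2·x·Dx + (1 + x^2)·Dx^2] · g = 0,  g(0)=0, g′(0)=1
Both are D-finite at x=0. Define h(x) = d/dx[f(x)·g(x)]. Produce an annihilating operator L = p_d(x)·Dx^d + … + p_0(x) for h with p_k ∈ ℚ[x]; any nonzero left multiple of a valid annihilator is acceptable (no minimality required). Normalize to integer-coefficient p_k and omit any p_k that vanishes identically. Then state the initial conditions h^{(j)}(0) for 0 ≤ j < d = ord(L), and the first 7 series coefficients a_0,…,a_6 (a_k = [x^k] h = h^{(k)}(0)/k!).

f: a_k = 4, 8, 8, 16/3, 8/3, 16/15, 16/45, …
g: a_k = 0, 1, 0, -1/3, 0, 1/5, 0, …
Sym-product of L_f,L_g gives L₀ (≤ ord 2).
h₀' ⇒ L via d/dx closure of L₀.
L = (2 - 8·x + 14·x^2 - 8·x^3 + 4·x^4) + (-3 + 6·x - 11·x^2 + 6·x^3 - 4·x^4)·Dx + (1 - x + 2·x^2 - x^3 + x^4)·Dx^2  (order 2).
h: a_k = 4, 16, 20, 32/3, 4, 16/3, 52/15, …
ICs: h(0) = 4, h′(0) = 16.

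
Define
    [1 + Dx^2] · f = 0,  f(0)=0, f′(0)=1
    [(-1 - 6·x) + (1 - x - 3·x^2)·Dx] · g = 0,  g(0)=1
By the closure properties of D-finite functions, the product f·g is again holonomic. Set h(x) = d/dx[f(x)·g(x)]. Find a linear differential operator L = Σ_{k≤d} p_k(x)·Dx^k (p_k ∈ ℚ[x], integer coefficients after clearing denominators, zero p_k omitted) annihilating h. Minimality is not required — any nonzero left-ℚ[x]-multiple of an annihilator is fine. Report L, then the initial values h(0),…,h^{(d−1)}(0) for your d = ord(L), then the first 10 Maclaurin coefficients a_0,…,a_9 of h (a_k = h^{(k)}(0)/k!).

L = (83 - 2·x - 5·x^2 + 6·x^3 + 9·x^4) + (16 + 98·x + 18·x^2 + 36·x^3)·Dx + (-5 + 4·x + 13·x^2 + 6·x^3 + 9·x^4)·Dx^2  (order 2).
h: a_k = 1, 2, 23/2, 82/3, 2201/24, 4661/20, 473087/720, 1060373/630, 25504807/5760, 407574217/36288, …
ICs: h(0) = 1, h′(0) = 2.

f: a_k = 0, 1, 0, -1/6, 0, 1/120, 0, -1/5040, 0, 1/362880, …
g: a_k = 1, 1, 4, 7, 19, 40, 97, 217, 508, 1159, …
h₀=f·g: eliminate ⇒ L₀, order ≤ 2·1.
h₀' ⇒ L via d/dx closure of L₀.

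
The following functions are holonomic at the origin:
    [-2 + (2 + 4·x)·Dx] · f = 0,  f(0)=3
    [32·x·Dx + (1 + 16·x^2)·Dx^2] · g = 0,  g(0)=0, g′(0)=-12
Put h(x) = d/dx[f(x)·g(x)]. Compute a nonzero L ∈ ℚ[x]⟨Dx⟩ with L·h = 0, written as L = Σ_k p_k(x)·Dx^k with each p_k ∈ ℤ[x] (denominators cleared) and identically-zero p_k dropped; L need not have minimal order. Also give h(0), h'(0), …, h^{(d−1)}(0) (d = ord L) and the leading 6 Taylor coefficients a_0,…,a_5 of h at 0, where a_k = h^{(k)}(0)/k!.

f: a_k = 3, 3, -3/2, 3/2, -15/8, 21/8, …
g: a_k = 0, -12, 0, 64, 0, -3072/5, …
f·g: L₀ = L_f ⊗_s L_g, ord ≤ 1·2.
Derive L from L₀ (diff closure).
L = (29 + 320·x - 1120·x^2 - 3072·x^3 - 768·x^4) + (38 + 300·x - 576·x^2 - 6656·x^3 - 10752·x^4 - 3072·x^5)·Dx + (3 - 20·x - 84·x^2 - 512·x^3 - 2176·x^4 - 3072·x^5 - 1024·x^6)·Dx^2  (order 2).
h: a_k = -36, -72, 630, 696, -19167/2, -53361/5, …
ICs: h(0) = -36, h′(0) = -72.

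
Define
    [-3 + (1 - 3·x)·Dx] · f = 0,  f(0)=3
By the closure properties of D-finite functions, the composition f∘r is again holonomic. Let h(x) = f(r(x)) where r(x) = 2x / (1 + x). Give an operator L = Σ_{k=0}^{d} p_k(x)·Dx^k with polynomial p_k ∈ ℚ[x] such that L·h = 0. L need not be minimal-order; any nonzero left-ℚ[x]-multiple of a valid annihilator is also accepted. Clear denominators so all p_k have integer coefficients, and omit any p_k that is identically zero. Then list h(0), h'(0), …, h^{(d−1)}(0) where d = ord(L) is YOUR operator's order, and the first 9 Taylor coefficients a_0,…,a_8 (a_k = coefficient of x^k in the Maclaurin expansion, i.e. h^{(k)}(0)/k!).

f: a_k = 3, 9, 27, 81, 243, 729, 2187, 6561, 19683, …
h₀=f(r): pull back L_f along r ⇒ L₀.
L = 6 + (-1 + 4·x + 5·x^2)·Dx  (order 1).
h: a_k = 3, 18, 90, 450, 2250, 11250, 56250, 281250, 1406250, …
ICs: h(0) = 3.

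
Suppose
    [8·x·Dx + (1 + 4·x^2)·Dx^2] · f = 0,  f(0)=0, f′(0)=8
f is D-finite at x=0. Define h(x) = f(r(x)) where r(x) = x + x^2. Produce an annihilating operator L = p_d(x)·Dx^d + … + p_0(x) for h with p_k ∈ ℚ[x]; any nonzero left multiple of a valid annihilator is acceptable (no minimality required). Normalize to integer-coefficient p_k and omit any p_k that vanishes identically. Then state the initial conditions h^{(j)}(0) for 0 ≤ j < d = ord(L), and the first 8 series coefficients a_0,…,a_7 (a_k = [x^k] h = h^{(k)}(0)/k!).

L = (-2 + 8·x + 32·x^2 + 48·x^3 + 24·x^4)·Dx + (1 + 2·x + 4·x^2 + 16·x^3 + 20·x^4 + 8·x^5)·Dx^2  (order 2).
h: a_k = 0, 8, 8, -32/3, -32, -32/5, 352/3, 1280/7, …
ICs: h(0) = 0, h′(0) = 8.

f: a_k = 0, 8, 0, -32/3, 0, 128/5, 0, -512/7, …
f∘r: x↦r, Dx↦Dx/r' in L_f ⇒ L₀.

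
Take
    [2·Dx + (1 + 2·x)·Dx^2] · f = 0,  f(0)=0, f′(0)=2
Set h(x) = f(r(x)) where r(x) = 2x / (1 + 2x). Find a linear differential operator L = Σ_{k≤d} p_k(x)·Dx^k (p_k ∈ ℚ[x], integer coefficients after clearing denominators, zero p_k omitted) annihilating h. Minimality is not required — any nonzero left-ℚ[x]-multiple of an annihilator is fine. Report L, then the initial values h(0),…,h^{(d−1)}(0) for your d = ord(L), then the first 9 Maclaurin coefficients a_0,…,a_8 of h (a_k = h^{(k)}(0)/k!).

f: a_k = 0, 2, -2, 8/3, -4, 32/5, -32/3, 128/7, -32, …
f∘r: x↦r, Dx↦Dx/r' in L_f ⇒ L₀.
L = (8 + 24·x)·Dx + (1 + 8·x + 12·x^2)·Dx^2  (order 2).
h: a_k = 0, 4, -16, 208/3, -320, 7744/5, -23296/3, 279808/7, -209920, …
ICs: h(0) = 0, h′(0) = 4.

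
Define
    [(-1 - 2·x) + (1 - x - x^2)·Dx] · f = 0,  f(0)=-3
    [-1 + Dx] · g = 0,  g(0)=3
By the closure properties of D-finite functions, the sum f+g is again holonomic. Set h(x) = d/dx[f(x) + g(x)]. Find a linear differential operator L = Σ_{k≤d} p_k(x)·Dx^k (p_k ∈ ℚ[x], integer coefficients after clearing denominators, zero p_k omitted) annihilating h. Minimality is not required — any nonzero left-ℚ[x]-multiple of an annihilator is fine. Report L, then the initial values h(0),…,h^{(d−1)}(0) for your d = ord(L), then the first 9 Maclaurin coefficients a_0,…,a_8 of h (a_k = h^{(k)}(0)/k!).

f: a_k = -3, -3, -6, -9, -15, -24, -39, -63, -102, …
g: a_k = 3, 3, 3/2, 1/2, 1/8, 1/40, 1/240, 1/1680, 1/13440, …
L₀ := lclm(L_f,L_g); ord L₀ ≤ 1+1.
h=h₀': d/dx-closure on L₀ ⇒ L.
L = (14 + 46·x + 40·x^2 + 36·x^3 + 6·x^4) + (-17 - 48·x - 41·x^2 - 24·x^3 + 5·x^4 + 2·x^5)·Dx + (3 + 2·x + x^2 - 12·x^3 - 11·x^4 - 2·x^5)·Dx^2  (order 2).
h: a_k = 0, -9, -51/2, -119/2, -959/8, -9359/40, -105839/240, -1370879/1680, -19958399/13440, …
ICs: h(0) = 0, h′(0) = -9.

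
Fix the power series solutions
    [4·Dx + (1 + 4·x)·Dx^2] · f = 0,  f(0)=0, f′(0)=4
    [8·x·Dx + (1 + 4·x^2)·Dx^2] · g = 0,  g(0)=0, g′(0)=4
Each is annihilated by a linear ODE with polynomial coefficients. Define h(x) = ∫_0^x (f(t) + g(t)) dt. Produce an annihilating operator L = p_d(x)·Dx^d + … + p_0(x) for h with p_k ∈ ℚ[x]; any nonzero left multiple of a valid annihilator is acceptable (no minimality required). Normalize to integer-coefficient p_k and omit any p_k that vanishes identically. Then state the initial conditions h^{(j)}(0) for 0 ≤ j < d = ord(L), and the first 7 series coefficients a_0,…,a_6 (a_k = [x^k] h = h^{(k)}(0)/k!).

f: a_k = 0, 4, -8, 64/3, -64, 1024/5, -2048/3, …
g: a_k = 0, 4, 0, -16/3, 0, 64/5, 0, …
Sum ⇒ L₀ = lclm(L_f,L_g) in ℚ(x)⟨Dx⟩.
h=∫₀ˣh₀: take L = L₀·Dx.
L = (-8 - 96·x + 96·x^2 + 128·x^3)·Dx^2 + (-10 - 16·x - 72·x^2 + 192·x^3 + 256·x^4)·Dx^3 + (-1 - 2·x + 8·x^2 + 8·x^3 + 48·x^4 + 64·x^5)·Dx^4  (order 4).
h: a_k = 0, 0, 4, -8/3, 4, -64/5, 544/15, …
ICs: h(0) = 0, h′(0) = 0, h′′(0) = 8, h′′′(0) = -16.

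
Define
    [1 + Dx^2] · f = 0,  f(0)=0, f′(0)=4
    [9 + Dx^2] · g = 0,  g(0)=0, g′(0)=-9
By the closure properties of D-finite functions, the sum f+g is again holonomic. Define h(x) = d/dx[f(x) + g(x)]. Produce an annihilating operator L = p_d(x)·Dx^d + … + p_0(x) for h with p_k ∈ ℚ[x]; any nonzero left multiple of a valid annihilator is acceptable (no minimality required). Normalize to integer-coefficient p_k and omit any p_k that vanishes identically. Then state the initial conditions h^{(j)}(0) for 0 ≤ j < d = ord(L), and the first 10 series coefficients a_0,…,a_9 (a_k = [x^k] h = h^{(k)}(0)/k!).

f: a_k = 0, 4, 0, -2/3, 0, 1/30, 0, -1/1260, 0, 1/90720, …
g: a_k = 0, -9, 0, 27/2, 0, -243/40, 0, 729/560, 0, -729/4480, …
Sum ⇒ L₀ = lclm(L_f,L_g) in ℚ(x)⟨Dx⟩.
h=h₀': d/dx-closure on L₀ ⇒ L.
L = 9 + 10·Dx^2 + Dx^4  (order 4).
h: a_k = -5, 0, 77/2, 0, -725/24, 0, 6557/720, 0, -1687/1152, 0, …
ICs: h(0) = -5, h′(0) = 0, h′′(0) = 77, h′′′(0) = 0.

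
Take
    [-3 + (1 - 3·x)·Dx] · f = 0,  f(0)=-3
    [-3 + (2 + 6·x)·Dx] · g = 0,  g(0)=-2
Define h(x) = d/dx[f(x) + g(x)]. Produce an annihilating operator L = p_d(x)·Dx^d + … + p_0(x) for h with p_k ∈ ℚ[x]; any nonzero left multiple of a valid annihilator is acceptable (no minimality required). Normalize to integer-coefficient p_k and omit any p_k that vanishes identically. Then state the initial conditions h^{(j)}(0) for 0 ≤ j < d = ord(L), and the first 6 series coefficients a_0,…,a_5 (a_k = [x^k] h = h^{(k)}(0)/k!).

f: a_k = -3, -9, -27, -81, -243, -729, …
g: a_k = -2, -3, 9/4, -27/8, 405/64, -1701/128, …
Sum ⇒ L₀ = lclm(L_f,L_g) in ℚ(x)⟨Dx⟩.
h₀' ⇒ L via d/dx closure of L₀.
L = (-162 - 162·x) + (-63 - 486·x - 567·x^2)·Dx + (10 + 18·x - 90·x^2 - 162·x^3)·Dx^2  (order 2).
h: a_k = -12, -99/2, -2025/8, -15147/16, -475065/128, -3313305/256, …
ICs: h(0) = -12, h′(0) = -99/2.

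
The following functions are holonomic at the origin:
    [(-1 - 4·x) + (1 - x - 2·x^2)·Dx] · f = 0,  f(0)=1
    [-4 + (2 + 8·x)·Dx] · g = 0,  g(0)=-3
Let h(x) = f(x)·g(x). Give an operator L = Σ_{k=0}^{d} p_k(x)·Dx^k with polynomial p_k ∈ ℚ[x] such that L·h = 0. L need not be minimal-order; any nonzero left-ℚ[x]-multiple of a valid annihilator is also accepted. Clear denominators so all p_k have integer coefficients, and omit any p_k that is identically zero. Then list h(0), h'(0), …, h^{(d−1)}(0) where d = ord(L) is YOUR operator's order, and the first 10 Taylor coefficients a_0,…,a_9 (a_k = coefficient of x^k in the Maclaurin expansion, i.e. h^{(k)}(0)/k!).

L = (3 + 6·x + 12·x^2) + (-1 - 3·x + 6·x^2 + 8·x^3)·Dx  (order 1).
h: a_k = -3, -9, -9, -39, -27, -189, 9, -1161, 1431, -9471, …
ICs: h(0) = -3.

f: a_k = 1, 1, 3, 5, 11, 21, 43, 85, 171, 341, …
g: a_k = -3, -6, 6, -12, 30, -84, 252, -792, 2574, -8580, …
Product ⇒ symmetric product L₀, ord ≤ 1.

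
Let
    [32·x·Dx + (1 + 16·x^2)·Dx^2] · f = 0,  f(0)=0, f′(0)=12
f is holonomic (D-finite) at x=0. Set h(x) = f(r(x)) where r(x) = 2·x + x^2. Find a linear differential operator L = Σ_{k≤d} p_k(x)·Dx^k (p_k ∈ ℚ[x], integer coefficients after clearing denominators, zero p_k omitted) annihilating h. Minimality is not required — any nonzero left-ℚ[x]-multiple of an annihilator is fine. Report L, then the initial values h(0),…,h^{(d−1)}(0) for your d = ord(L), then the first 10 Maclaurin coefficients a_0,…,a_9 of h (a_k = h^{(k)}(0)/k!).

f: a_k = 0, 12, 0, -64, 0, 3072/5, 0, -49152/7, 0, 262144/3, …
f∘r: x↦r, Dx↦Dx/r' in L_f ⇒ L₀.
L = (-1 + 128·x + 256·x^2 + 192·x^3 + 48·x^4)·Dx + (1 + x + 64·x^2 + 128·x^3 + 80·x^4 + 16·x^5)·Dx^2  (order 2).
h: a_k = 0, 24, 12, -512, -768, 96384/5, 49088, -5947392/7, -3121152, 120080384/3, …
ICs: h(0) = 0, h′(0) = 24.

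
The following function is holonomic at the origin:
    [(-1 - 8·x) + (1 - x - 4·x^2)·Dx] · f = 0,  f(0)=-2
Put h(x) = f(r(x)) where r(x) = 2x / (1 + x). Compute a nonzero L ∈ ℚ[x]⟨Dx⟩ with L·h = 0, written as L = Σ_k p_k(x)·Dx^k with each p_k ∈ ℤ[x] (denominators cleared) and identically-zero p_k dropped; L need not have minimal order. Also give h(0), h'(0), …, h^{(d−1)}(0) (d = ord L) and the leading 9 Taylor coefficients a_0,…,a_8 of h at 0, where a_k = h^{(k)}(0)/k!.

L = (2 + 34·x) + (-1 - x + 17·x^2 + 17·x^3)·Dx  (order 1).
h: a_k = -2, -4, -36, -68, -612, -1156, -10404, -19652, -176868, …
ICs: h(0) = -2.

f: a_k = -2, -2, -10, -18, -58, -130, -362, -882, -2330, …
Change of var in L_f (x↦r) gives L₀.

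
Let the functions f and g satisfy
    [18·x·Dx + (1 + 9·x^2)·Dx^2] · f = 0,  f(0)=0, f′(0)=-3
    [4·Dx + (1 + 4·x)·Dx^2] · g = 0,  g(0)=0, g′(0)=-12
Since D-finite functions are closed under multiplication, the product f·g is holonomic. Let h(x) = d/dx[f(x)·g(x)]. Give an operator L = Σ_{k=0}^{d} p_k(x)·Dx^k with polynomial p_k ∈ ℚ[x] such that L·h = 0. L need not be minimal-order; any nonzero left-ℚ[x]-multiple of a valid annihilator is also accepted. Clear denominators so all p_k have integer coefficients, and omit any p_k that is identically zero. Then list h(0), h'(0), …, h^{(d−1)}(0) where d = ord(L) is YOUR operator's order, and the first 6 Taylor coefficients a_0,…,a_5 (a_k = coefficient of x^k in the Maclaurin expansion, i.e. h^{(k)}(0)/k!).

L = (2448 + 17280·x + 76464·x^2 + 518400·x^3 + 1399680·x^4 + 2426112·x^5 + 1679616·x^7) + (452 + 10800·x + 98028·x^2 + 491184·x^3 + 1840320·x^4 + 4339008·x^5 + 6531840·x^6 + 1259712·x^7 + 5878656·x^8)·Dx + (136 + 1912·x + 18576·x^2 + 103608·x^3 + 389448·x^4 + 1100304·x^5 + 2239488·x^6 + 3277584·x^7 + 1259712·x^8 + 3359232·x^9)·Dx^2 + (13 + 176·x + 1234·x^2 + 6048·x^3 + 22833·x^4 + 68688·x^5 + 154224·x^6 + 279936·x^7 + 399492·x^8 + 209952·x^9 + 419904·x^10)·Dx^3  (order 3).
h: a_k = 0, 72, -216, 336, -1800, 55512/5, …
ICs: h(0) = 0, h′(0) = 72, h′′(0) = -432.

f: a_k = 0, -3, 0, 9, 0, -243/5, …
g: a_k = 0, -12, 24, -64, 192, -3072/5, …
L₀ := L_f ⊗_s L_g (sym. prod.), ord ≤ 4.
Differentiate: ansatz ord ≤ ord L₀ ⇒ L.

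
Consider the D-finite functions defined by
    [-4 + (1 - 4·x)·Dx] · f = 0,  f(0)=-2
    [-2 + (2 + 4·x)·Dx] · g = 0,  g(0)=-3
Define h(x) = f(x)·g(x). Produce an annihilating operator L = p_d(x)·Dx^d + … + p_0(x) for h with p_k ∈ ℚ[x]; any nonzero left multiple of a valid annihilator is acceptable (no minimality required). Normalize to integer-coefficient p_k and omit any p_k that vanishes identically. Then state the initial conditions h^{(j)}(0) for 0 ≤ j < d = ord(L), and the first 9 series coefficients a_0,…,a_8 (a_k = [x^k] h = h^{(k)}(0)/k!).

L = (5 + 4·x) + (-1 + 2·x + 8·x^2)·Dx  (order 1).
h: a_k = 6, 30, 117, 471, 7521/4, 30105/4, 240777/8, 963207/8, 30821337/64, …
ICs: h(0) = 6.

f: a_k = -2, -8, -32, -128, -512, -2048, -8192, -32768, -131072, …
g: a_k = -3, -3, 3/2, -3/2, 15/8, -21/8, 63/16, -99/16, 1287/128, …
h₀=f·g: eliminate ⇒ L₀, order ≤ 1·1.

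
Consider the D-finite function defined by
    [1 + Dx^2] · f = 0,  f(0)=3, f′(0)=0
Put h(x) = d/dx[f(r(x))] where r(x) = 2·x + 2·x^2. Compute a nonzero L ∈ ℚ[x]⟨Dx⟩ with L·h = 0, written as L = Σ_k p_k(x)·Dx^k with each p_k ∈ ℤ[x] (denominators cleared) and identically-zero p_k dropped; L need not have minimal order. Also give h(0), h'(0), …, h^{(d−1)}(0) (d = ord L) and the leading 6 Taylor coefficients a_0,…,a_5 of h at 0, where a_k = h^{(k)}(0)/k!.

L = (16 + 32·x + 96·x^2 + 128·x^3 + 64·x^4) + (-6 - 12·x)·Dx + (1 + 4·x + 4·x^2)·Dx^2  (order 2).
h: a_k = 0, -12, -36, -16, 40, 352/5, …
ICs: h(0) = 0, h′(0) = -12.

f: a_k = 3, 0, -3/2, 0, 1/8, 0, …
L₀ from L_f via x↦r, Dx↦r'^{-1}Dx.
h=h₀': d/dx-closure on L₀ ⇒ L.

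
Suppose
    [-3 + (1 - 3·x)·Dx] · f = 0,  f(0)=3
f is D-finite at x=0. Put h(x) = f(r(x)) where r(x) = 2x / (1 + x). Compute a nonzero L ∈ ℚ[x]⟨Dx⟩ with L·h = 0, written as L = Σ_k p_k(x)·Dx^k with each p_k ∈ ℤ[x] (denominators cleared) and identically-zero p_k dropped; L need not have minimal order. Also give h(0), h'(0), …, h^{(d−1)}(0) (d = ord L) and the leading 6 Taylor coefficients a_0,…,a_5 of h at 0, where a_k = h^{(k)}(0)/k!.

f: a_k = 3, 9, 27, 81, 243, 729, …
Substitute x→r, Dx→(1/r')Dx; clear ⇒ L₀.
L = 6 + (-1 + 4·x + 5·x^2)·Dx  (order 1).
h: a_k = 3, 18, 90, 450, 2250, 11250, …
ICs: h(0) = 3.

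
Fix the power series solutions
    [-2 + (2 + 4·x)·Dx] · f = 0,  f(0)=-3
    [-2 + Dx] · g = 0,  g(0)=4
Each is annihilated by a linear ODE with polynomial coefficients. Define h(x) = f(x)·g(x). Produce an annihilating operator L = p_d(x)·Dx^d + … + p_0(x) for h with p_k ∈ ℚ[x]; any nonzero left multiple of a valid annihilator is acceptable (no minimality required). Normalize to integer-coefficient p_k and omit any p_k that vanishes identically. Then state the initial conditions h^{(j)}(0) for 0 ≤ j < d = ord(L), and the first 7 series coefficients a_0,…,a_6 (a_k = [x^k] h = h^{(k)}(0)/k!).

f: a_k = -3, -3, 3/2, -3/2, 15/8, -21/8, 63/16, …
g: a_k = 4, 8, 8, 16/3, 8/3, 16/15, 16/45, …
f·g: L₀ = L_f ⊗_s L_g, ord ≤ 1·1.
L = (-3 - 4·x) + (1 + 2·x)·Dx  (order 1).
h: a_k = -12, -36, -42, -34, -33/2, -107/10, 89/60, …
ICs: h(0) = -12.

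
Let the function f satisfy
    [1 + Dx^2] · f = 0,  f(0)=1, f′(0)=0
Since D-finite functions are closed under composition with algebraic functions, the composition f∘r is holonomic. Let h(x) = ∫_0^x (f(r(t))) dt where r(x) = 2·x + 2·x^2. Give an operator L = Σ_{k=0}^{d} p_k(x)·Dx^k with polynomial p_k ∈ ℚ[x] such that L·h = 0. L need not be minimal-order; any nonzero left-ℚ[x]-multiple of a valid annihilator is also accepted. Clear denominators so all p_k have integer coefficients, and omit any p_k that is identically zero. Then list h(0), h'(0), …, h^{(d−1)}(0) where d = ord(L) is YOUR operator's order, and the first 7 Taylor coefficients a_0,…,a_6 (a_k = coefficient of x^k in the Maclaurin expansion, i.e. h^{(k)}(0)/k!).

L = (4 + 24·x + 48·x^2 + 32·x^3)·Dx - 2·Dx^2 + (1 + 2·x)·Dx^3  (order 3).
h: a_k = 0, 1, 0, -2/3, -1, -4/15, 4/9, …
ICs: h(0) = 0, h′(0) = 1, h′′(0) = 0.

f: a_k = 1, 0, -1/2, 0, 1/24, 0, -1/720, …
L₀ from L_f via x↦r, Dx↦r'^{-1}Dx.
h=∫h₀ ⇒ L = L₀·Dx.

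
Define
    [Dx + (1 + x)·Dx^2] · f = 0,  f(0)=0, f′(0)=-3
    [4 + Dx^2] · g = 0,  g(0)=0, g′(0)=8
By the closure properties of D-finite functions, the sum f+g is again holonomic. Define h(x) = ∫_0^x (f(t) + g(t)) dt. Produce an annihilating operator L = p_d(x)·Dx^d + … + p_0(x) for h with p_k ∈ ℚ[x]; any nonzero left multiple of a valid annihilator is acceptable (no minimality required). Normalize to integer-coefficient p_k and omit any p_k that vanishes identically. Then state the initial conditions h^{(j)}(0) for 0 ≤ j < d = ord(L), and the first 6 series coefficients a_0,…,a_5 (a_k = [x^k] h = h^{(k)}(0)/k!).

f: a_k = 0, -3, 3/2, -1, 3/4, -3/5, …
g: a_k = 0, 8, 0, -16/3, 0, 16/15, …
Sum ⇒ L₀ = lclm(L_f,L_g) in ℚ(x)⟨Dx⟩.
h=∫₀ˣh₀: take L = L₀·Dx.
L = (20 + 16·x + 8·x^2)·Dx^2 + (12 + 28·x + 24·x^2 + 8·x^3)·Dx^3 + (5 + 4·x + 2·x^2)·Dx^4 + (3 + 7·x + 6·x^2 + 2·x^3)·Dx^5  (order 5).
h: a_k = 0, 0, 5/2, 1/2, -19/12, 3/20, …
ICs: h(0) = 0, h′(0) = 0, h′′(0) = 5, h′′′(0) = 3, h′′′′(0) = -38.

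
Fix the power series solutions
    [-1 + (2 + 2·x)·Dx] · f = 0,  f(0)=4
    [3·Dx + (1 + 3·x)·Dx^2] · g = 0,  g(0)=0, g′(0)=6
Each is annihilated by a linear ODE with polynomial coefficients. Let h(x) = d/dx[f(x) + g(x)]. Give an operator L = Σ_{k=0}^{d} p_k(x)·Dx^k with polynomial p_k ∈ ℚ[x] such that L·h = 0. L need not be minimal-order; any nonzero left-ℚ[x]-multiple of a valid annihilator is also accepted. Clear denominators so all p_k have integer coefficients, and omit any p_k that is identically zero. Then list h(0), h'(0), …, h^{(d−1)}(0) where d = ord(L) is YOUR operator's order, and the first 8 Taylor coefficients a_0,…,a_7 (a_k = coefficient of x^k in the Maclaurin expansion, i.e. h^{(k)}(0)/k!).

L = (27 + 9·x) + (69 + 126·x + 45·x^2)·Dx + (10 + 46·x + 54·x^2 + 18·x^3)·Dx^2  (order 2).
h: a_k = 8, -19, 219/4, -1301/8, 31139/64, -186687/128, 2239719/512, -13437357/1024, …
ICs: h(0) = 8, h′(0) = -19.

f: a_k = 4, 2, -1/2, 1/4, -5/32, 7/64, -21/256, 33/512, …
g: a_k = 0, 6, -9, 18, -81/2, 486/5, -243, 4374/7, …
h₀=f+g: left-lcm gives L₀, ord ≤ 3.
Differentiate: ansatz ord ≤ ord L₀ ⇒ L.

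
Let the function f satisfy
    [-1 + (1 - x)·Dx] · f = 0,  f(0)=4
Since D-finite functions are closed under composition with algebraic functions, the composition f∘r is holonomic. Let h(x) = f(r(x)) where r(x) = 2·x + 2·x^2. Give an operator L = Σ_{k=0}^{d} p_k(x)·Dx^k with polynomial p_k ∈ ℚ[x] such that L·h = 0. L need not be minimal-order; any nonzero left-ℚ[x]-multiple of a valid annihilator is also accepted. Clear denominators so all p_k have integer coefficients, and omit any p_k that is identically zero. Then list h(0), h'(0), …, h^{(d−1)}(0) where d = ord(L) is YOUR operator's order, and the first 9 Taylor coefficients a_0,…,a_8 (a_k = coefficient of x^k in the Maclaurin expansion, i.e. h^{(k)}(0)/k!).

f: a_k = 4, 4, 4, 4, 4, 4, 4, 4, 4, …
h₀=f(r): pull back L_f along r ⇒ L₀.
L = (2 + 4·x) + (-1 + 2·x + 2·x^2)·Dx  (order 1).
h: a_k = 4, 8, 24, 64, 176, 480, 1312, 3584, 9792, …
ICs: h(0) = 4.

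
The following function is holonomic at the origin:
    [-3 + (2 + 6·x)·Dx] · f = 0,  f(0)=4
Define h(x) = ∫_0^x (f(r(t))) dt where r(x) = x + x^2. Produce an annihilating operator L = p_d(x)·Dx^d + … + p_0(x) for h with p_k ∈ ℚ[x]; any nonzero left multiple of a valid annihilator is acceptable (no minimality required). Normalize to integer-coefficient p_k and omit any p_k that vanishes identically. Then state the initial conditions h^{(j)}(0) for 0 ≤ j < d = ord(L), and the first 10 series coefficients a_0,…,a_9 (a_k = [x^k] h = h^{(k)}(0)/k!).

f: a_k = 4, 6, -9/2, 27/4, -405/32, 1701/64, -15309/256, 72171/512, -2814669/8192, 14073345/16384, …
f∘r: x↦r, Dx↦Dx/r' in L_f ⇒ L₀.
Integrate: L := L₀·Dx.
L = (-3 - 6·x)·Dx + (2 + 6·x + 6·x^2)·Dx^2  (order 2).
h: a_k = 0, 4, 3, 1/2, -9/16, 99/160, -81/128, 999/1792, -1377/4096, -693/8192, …
ICs: h(0) = 0, h′(0) = 4.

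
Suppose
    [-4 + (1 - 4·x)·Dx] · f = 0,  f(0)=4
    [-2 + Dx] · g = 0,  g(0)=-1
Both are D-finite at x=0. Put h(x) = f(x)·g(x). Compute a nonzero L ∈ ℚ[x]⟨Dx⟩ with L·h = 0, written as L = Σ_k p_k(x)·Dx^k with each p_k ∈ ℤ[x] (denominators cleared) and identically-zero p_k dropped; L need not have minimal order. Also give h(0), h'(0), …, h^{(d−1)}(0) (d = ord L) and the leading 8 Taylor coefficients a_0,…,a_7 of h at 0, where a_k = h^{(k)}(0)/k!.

f: a_k = 4, 16, 64, 256, 1024, 4096, 16384, 65536, …
g: a_k = -1, -2, -2, -4/3, -2/3, -4/15, -4/45, -8/315, …
h₀=f·g: eliminate ⇒ L₀, order ≤ 1·1.
L = (6 - 8·x) + (-1 + 4·x)·Dx  (order 1).
h: a_k = -4, -24, -104, -1264/3, -1688, -101296/15, -1215568/45, -11345312/105, …
ICs: h(0) = -4.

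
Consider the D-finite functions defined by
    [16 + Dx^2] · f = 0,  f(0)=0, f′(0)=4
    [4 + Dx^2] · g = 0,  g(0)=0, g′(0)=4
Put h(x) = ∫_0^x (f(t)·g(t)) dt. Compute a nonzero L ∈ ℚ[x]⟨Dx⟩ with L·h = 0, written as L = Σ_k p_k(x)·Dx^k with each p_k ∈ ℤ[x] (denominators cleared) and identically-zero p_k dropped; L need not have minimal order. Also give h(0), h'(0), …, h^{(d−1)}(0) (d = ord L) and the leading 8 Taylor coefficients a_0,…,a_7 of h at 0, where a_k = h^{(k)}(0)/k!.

L = 144·Dx + 40·Dx^3 + Dx^5  (order 5).
h: a_k = 0, 0, 0, 16/3, 0, -32/3, 0, 416/45, …
ICs: h(0) = 0, h′(0) = 0, h′′(0) = 0, h′′′(0) = 32, h′′′′(0) = 0.

f: a_k = 0, 4, 0, -32/3, 0, 128/15, 0, -1024/315, …
g: a_k = 0, 4, 0, -8/3, 0, 8/15, 0, -16/315, …
f·g: L₀ = L_f ⊗_s L_g, ord ≤ 2·2.
Integrate: L := L₀·Dx.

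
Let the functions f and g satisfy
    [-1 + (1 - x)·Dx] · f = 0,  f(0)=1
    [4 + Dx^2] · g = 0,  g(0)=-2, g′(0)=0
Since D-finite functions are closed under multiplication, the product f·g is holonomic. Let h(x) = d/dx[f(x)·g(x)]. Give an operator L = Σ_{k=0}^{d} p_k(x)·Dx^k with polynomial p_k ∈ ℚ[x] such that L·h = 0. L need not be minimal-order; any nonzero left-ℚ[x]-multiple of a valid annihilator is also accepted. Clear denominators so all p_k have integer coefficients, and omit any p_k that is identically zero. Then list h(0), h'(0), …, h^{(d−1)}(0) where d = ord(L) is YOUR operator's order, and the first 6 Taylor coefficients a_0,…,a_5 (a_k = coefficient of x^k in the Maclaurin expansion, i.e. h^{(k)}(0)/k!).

f: a_k = 1, 1, 1, 1, 1, 1, …
g: a_k = -2, 0, 4, 0, -4/3, 0, …
L₀ := L_f ⊗_s L_g (sym. prod.), ord ≤ 2.
h=h₀': d/dx-closure on L₀ ⇒ L.
L = (2 - 8·x + 4·x^2) + (-2 + 2·x)·Dx + (1 - 2·x + x^2)·Dx^2  (order 2).
h: a_k = -2, 4, 6, 8/3, 10/3, 76/15, …
ICs: h(0) = -2, h′(0) = 4.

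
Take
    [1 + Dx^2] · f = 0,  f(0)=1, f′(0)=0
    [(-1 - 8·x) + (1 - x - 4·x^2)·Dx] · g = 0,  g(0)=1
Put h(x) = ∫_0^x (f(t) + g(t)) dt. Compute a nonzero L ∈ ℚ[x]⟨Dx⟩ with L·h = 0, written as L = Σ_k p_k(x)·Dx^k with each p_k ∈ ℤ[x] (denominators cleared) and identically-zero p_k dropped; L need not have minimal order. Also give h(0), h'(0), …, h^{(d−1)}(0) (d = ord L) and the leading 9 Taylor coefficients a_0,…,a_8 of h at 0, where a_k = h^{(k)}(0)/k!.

f: a_k = 1, 0, -1/2, 0, 1/24, 0, -1/720, 0, 1/40320, …
g: a_k = 1, 1, 5, 9, 29, 65, 181, 441, 1165, …
L₀ := lclm(L_f,L_g); ord L₀ ≤ 2+1.
h=∫₀ˣh₀: take L = L₀·Dx.
L = (-55 - 486·x - 553·x^2 - 1488·x^3 - 80·x^4 - 128·x^5)·Dx + (11 + 11·x + 23·x^2 - 169·x^3 - 348·x^4 - 48·x^5 - 64·x^6)·Dx^2 + (-55 - 486·x - 553·x^2 - 1488·x^3 - 80·x^4 - 128·x^5)·Dx^3 + (11 + 11·x + 23·x^2 - 169·x^3 - 348·x^4 - 48·x^5 - 64·x^6)·Dx^4  (order 4).
h: a_k = 0, 2, 1/2, 3/2, 9/4, 697/120, 65/6, 18617/720, 441/8, …
ICs: h(0) = 0, h′(0) = 2, h′′(0) = 1, h′′′(0) = 9.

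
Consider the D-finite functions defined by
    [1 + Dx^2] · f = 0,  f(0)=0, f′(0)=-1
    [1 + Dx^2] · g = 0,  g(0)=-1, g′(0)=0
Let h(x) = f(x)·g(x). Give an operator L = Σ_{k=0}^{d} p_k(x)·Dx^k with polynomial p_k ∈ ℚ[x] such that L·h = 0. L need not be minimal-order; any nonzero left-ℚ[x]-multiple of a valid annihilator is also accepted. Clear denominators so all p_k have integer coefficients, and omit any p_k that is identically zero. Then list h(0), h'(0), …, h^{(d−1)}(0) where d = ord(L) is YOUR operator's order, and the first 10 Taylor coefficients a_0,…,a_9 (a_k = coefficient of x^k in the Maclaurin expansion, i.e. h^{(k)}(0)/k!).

L = 4·Dx + Dx^3  (order 3).
h: a_k = 0, 1, 0, -2/3, 0, 2/15, 0, -4/315, 0, 2/2835, …
ICs: h(0) = 0, h′(0) = 1, h′′(0) = 0.

f: a_k = 0, -1, 0, 1/6, 0, -1/120, 0, 1/5040, 0, -1/362880, …
g: a_k = -1, 0, 1/2, 0, -1/24, 0, 1/720, 0, -1/40320, 0, …
Sym-product of L_f,L_g gives L₀ (≤ ord 4).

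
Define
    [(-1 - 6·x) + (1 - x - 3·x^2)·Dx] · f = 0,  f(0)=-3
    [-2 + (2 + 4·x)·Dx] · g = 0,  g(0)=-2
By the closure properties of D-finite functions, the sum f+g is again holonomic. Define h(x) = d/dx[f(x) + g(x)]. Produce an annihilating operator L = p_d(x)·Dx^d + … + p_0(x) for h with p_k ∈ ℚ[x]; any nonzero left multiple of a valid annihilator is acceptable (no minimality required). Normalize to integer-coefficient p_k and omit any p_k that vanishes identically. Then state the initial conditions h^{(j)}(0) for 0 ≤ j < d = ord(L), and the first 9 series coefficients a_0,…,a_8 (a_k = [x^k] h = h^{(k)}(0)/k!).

f: a_k = -3, -3, -12, -21, -57, -120, -291, -651, -1524, …
g: a_k = -2, -2, 1, -1, 5/4, -7/4, 21/8, -33/8, 429/64, …
L₀ := lclm(L_f,L_g); ord L₀ ≤ 1+1.
Derive L from L₀ (diff closure).
L = (-22 - 134·x - 312·x^2 - 324·x^3 - 270·x^4) + (-13 - 148·x - 565·x^2 - 1056·x^3 - 1251·x^4 - 810·x^5)·Dx + (3 + 16·x + 25·x^2 - 26·x^3 - 183·x^4 - 312·x^5 - 180·x^6)·Dx^2  (order 2).
h: a_k = -5, -22, -66, -223, -2435/4, -6921/4, -36687/8, -97107/8, -2009187/64, …
ICs: h(0) = -5, h′(0) = -22.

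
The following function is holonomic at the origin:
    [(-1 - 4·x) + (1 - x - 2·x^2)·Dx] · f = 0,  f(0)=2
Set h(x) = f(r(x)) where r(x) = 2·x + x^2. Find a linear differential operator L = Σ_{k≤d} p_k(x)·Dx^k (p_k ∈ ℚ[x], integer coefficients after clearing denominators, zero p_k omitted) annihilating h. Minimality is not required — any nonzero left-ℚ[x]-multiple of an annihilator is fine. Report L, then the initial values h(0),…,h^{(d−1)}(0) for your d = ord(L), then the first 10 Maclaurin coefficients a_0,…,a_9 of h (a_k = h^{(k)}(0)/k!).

L = (2 + 16·x + 8·x^2) + (-1 + 3·x + 6·x^2 + 2·x^3)·Dx  (order 1).
h: a_k = 2, 4, 26, 104, 478, 2108, 9402, 41808, 186054, 827812, …
ICs: h(0) = 2.

f: a_k = 2, 2, 6, 10, 22, 42, 86, 170, 342, 682, …
f∘r: x↦r, Dx↦Dx/r' in L_f ⇒ L₀.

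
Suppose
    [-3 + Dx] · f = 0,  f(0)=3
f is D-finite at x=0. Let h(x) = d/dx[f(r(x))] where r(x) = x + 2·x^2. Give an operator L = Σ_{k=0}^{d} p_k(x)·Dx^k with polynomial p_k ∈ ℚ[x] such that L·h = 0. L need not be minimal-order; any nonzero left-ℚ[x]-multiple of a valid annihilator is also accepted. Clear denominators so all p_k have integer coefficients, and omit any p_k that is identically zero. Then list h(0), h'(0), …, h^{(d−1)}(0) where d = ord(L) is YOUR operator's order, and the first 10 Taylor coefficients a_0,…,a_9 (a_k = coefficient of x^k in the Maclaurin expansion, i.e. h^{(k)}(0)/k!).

L = (7 + 24·x + 48·x^2) + (-1 - 4·x)·Dx  (order 1).
h: a_k = 9, 63, 405/2, 1161/2, 9963/8, 99549/40, 338661/80, 760671/112, 6274503/640, 60280767/4480, …
ICs: h(0) = 9.

f: a_k = 3, 9, 27/2, 27/2, 81/8, 243/40, 243/80, 729/560, 2187/4480, 729/4480, …
h₀=f(r): pull back L_f along r ⇒ L₀.
Derive L from L₀ (diff closure).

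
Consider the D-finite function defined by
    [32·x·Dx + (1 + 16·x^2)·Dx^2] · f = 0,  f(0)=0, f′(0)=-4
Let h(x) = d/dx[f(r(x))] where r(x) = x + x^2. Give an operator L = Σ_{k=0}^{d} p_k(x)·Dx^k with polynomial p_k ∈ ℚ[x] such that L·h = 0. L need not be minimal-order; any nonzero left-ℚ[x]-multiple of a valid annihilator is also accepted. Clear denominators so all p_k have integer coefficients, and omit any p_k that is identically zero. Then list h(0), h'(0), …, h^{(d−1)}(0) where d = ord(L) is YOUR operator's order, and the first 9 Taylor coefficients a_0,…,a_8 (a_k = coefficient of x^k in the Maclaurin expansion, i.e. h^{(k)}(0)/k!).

f: a_k = 0, -4, 0, 64/3, 0, -1024/5, 0, 16384/7, 0, …
h₀=f(r): pull back L_f along r ⇒ L₀.
Derive L from L₀ (diff closure).
L = (-2 + 32·x + 128·x^2 + 192·x^3 + 96·x^4) + (1 + 2·x + 16·x^2 + 64·x^3 + 80·x^4 + 32·x^5)·Dx  (order 1).
h: a_k = -4, -8, 64, 256, -704, -6016, 2048, 114688, 171008, …
ICs: h(0) = -4.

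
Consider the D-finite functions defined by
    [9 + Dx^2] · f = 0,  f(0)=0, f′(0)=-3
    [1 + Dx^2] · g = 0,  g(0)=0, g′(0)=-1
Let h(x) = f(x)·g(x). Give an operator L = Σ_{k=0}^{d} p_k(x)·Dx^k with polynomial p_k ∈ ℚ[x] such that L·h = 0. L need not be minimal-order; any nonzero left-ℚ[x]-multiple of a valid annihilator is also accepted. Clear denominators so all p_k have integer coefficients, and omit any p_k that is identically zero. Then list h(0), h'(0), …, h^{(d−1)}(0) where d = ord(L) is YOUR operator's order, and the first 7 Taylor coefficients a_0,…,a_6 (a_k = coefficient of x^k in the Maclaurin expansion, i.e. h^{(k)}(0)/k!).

L = 64 + 20·Dx^2 + Dx^4  (order 4).
h: a_k = 0, 0, 3, 0, -5, 0, 14/5, …
ICs: h(0) = 0, h′(0) = 0, h′′(0) = 6, h′′′(0) = 0.

f: a_k = 0, -3, 0, 9/2, 0, -81/40, 0, …
g: a_k = 0, -1, 0, 1/6, 0, -1/120, 0, …
L₀ := L_f ⊗_s L_g (sym. prod.), ord ≤ 4.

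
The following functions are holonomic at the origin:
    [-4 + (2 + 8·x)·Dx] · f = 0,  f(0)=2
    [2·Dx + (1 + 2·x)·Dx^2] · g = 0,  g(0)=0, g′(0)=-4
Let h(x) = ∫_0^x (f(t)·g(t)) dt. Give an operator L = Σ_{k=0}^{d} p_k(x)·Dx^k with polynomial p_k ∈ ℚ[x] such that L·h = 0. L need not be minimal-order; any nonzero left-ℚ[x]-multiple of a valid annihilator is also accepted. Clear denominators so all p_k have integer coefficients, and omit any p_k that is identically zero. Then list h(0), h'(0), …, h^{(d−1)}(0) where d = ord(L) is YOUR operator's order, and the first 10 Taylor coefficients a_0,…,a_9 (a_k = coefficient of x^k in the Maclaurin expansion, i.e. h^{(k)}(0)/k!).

f: a_k = 2, 4, -4, 8, -20, 56, -168, 528, -1716, 5720, …
g: a_k = 0, -4, 4, -16/3, 8, -64/5, 64/3, -256/7, 64, -1024/9, …
L₀ := L_f ⊗_s L_g (sym. prod.), ord ≤ 2.
h=∫₀ˣh₀: take L = L₀·Dx.
L = (8 + 8·x)·Dx + (-2 - 8·x)·Dx^2 + (1 + 10·x + 32·x^2 + 32·x^3)·Dx^3  (order 3).
h: a_k = 0, 0, -4, -8/3, 16/3, -32/3, 1048/45, -1936/35, 4944/35, -120704/315, …
ICs: h(0) = 0, h′(0) = 0, h′′(0) = -8.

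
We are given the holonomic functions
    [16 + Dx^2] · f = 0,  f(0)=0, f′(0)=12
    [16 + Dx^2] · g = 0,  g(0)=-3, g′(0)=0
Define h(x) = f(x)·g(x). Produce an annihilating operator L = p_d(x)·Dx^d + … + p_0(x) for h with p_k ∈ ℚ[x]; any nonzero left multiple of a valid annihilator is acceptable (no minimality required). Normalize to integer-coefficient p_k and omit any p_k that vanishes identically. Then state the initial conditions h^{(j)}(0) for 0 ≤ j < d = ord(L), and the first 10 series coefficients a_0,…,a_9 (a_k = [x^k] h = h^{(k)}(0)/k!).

L = 64·Dx + Dx^3  (order 3).
h: a_k = 0, -36, 0, 384, 0, -6144/5, 0, 65536/35, 0, -524288/315, …
ICs: h(0) = 0, h′(0) = -36, h′′(0) = 0.

f: a_k = 0, 12, 0, -32, 0, 128/5, 0, -1024/105, 0, 2048/945, …
g: a_k = -3, 0, 24, 0, -32, 0, 256/15, 0, -512/105, 0, …
f·g: L₀ = L_f ⊗_s L_g, ord ≤ 2·2.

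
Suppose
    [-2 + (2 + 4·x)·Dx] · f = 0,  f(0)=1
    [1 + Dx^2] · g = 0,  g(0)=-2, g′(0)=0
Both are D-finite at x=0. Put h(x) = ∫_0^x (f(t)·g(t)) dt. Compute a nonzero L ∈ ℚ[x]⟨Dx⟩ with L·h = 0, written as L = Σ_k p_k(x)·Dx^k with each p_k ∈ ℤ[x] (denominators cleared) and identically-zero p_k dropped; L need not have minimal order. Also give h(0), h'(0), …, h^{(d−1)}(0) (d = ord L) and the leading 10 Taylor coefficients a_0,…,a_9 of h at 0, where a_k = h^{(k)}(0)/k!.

L = (4 + 4·x + 4·x^2)·Dx + (-2 - 4·x)·Dx^2 + (1 + 4·x + 4·x^2)·Dx^3  (order 3).
h: a_k = 0, -2, -1, 2/3, 0, 2/15, -2/9, 92/315, -37/90, 1714/2835, …
ICs: h(0) = 0, h′(0) = -2, h′′(0) = -2.

f: a_k = 1, 1, -1/2, 1/2, -5/8, 7/8, -21/16, 33/16, -429/128, 715/128, …
g: a_k = -2, 0, 1, 0, -1/12, 0, 1/360, 0, -1/20160, 0, …
L₀ := L_f ⊗_s L_g (sym. prod.), ord ≤ 2.
Integrate: L := L₀·Dx.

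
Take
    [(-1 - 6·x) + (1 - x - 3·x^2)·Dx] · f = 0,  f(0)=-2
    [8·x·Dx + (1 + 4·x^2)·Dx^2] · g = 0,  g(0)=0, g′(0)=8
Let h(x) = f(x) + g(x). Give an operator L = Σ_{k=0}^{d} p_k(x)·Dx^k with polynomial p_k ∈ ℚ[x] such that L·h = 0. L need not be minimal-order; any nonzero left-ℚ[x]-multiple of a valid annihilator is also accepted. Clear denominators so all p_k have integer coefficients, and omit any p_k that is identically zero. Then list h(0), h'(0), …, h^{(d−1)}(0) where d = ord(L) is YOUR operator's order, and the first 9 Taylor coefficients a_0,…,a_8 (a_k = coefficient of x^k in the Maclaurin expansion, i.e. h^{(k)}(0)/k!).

L = (-32 + 128·x + 1488·x^2 + 2880·x^3 + 8424·x^4 + 2592·x^6)·Dx + (25 + 160·x + 214·x^2 + 1188·x^3 + 2628·x^4 + 6264·x^5 + 432·x^6 + 2592·x^7)·Dx^2 + (-4 - 9·x - 54·x^2 + 66·x^3 + x^4 + 444·x^5 + 720·x^6 + 144·x^7 + 432·x^8)·Dx^3  (order 3).
h: a_k = -2, 6, -8, -74/3, -38, -272/5, -194, -3550/7, -1016, …
ICs: h(0) = -2, h′(0) = 6, h′′(0) = -16.

f: a_k = -2, -2, -8, -14, -38, -80, -194, -434, -1016, …
g: a_k = 0, 8, 0, -32/3, 0, 128/5, 0, -512/7, 0, …
f+g: L₀ = lclm(L_f,L_g), ord ≤ 1+2.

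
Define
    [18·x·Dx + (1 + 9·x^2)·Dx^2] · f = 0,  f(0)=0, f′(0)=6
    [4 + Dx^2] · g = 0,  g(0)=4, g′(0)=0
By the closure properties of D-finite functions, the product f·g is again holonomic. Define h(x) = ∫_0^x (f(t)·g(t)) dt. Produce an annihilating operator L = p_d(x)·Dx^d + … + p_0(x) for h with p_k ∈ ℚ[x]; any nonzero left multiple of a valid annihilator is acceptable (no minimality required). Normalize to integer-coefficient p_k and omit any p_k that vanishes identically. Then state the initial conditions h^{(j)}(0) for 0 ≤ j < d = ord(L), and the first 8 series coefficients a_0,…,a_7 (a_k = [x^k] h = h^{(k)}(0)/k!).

f: a_k = 0, 6, 0, -18, 0, 486/5, 0, -4374/7, …
g: a_k = 4, 0, -8, 0, 8/3, 0, -16/45, 0, …
L₀ := L_f ⊗_s L_g (sym. prod.), ord ≤ 4.
h=∫₀ˣh₀: take L = L₀·Dx.
L = (2080 + 50256·x^2 + 89424·x^4 + 186624·x^6 + 419904·x^8)·Dx + (3168·x + 38880·x^3 + 139968·x^5 + 419904·x^7)·Dx^2 + (572 + 13788·x^2 + 33048·x^4 + 93312·x^6 + 209952·x^8)·Dx^3 + (792·x + 9720·x^3 + 34992·x^5 + 104976·x^7)·Dx^4 + (13 + 306·x^2 + 2673·x^4 + 11664·x^6 + 26244·x^8)·Dx^5  (order 5).
h: a_k = 0, 0, 12, 0, -30, 0, 1372/15, 0, …
ICs: h(0) = 0, h′(0) = 0, h′′(0) = 24, h′′′(0) = 0, h′′′′(0) = -720.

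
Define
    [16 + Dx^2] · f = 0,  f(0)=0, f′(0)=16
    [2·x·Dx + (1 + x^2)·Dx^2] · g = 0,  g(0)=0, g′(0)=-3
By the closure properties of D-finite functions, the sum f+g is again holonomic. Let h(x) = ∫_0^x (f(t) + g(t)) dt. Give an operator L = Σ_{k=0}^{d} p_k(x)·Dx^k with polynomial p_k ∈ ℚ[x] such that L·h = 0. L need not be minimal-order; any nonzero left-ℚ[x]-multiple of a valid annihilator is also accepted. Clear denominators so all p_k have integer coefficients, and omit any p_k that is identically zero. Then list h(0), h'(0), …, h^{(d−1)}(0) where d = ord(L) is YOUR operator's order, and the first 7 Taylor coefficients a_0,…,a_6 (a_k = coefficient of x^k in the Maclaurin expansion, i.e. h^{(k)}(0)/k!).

L = (64·x + 704·x^3 + 256·x^5)·Dx^2 + (112 + 416·x^2 + 432·x^4 + 128·x^6)·Dx^3 + (4·x + 44·x^3 + 16·x^5)·Dx^4 + (7 + 26·x^2 + 27·x^4 + 8·x^6)·Dx^5  (order 5).
h: a_k = 0, 0, 13/2, 0, -125/12, 0, 503/90, …
ICs: h(0) = 0, h′(0) = 0, h′′(0) = 13, h′′′(0) = 0, h′′′′(0) = -250.

f: a_k = 0, 16, 0, -128/3, 0, 512/15, 0, …
g: a_k = 0, -3, 0, 1, 0, -3/5, 0, …
Weyl lclm of L_f,L_g ⇒ L₀ (ord ≤ 4).
∫: right-multiply L₀ by Dx.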